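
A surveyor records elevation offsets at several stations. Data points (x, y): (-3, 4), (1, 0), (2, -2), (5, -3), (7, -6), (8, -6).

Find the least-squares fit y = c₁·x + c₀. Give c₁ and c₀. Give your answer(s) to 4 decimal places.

c₁ = -0.9102, c₀ = 0.8672

The normal equations are: 152·c₁ + 20·c₀ = -121;  20·c₁ + 6·c₀ = -13.
(Σx·x = 152, Σx = 20, Σ1 = 6, Σx·y = -121, Σy = -13.)
Eliminating c₀: 6·(row 1) − 20·(row 2) gives 512·c₁ = 6·(-121) − 20·(-13) = -466, so c₁ = -233/256.
Then c₀ = ((-13) − 20·(-233/256))/6 = 111/128.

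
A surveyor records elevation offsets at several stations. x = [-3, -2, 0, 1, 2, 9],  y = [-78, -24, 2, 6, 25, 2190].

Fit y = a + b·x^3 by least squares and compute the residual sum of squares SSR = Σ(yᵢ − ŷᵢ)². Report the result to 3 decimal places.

SSR = 6.876

From the data, Σ1 = 6, Σx^3 = 703, Σx^3·x^3 = 532299.
For Mᵀy: Σy = 2121, Σx^3·y = 1599014.
MᵀM·[a, b]ᵀ = Mᵀy becomes [[6, 703]; [703, 532299]]·[a, b]ᵀ = [2121, 1599014]ᵀ.
Determinant 6·532299 − 703² = 2699585.
a = (2121·532299 − 703·1599014)/2699585 = 4899337/2699585; b = (6·1599014 − 703·2121)/2699585 = 8103021/2699585.
Residuals: 662920/539917, -4865209/2699585, 499833/2699585, 3195152/2699585, -446776/539917, 89504/2699585; SSR = 18563554/2699585.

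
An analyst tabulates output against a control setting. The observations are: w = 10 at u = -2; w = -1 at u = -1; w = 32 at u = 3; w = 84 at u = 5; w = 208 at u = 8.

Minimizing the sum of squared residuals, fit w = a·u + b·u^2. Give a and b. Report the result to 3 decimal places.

The normal system MᵀM·[a, b]ᵀ = Mᵀw is [[103, 655]; [655, 4819]]·[a, b]ᵀ = [2161, 15739]ᵀ.
det = 103·4819 − 655² = 67332.
a = (2161·4819 − 655·15739)/67332 = 17469/11222; b = (103·15739 − 655·2161)/67332 = 34277/11222.

a = 1.557, b = 3.054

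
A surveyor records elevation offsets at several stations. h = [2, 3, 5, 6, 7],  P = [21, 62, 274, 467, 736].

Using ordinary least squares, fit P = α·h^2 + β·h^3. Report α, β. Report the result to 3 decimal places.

α = 0.833, β = 2.026

Sums needed: Σh^2·h^2 = 4419, Σh^2·h^3 = 27983, Σh^3·h^3 = 180723.
And Σh^2·P = 60368, Σh^3·P = 389412.
So MᵀM·[α, β]ᵀ = MᵀP: [[4419, 27983]; [27983, 180723]]·[α, β]ᵀ = [60368, 389412]ᵀ.
Δ = 4419·180723 − 27983² = 15566648.
α = (60368·180723 − 27983·389412)/15566648 = 3242517/3891662; β = (4419·389412 − 27983·60368)/15566648 = 7883471/3891662.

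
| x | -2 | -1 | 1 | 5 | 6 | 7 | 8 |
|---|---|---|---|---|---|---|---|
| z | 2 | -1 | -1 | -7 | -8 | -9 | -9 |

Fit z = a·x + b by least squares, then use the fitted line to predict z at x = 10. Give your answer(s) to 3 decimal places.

ẑ = -12.035

Setting ∂/∂a … = 0 gives: 180·a + 24·b = -222;  24·a + 7·b = -33.
Eliminating b: 7·(row 1) − 24·(row 2) gives 684·a = 7·(-222) − 24·(-33) = -762, so a = -127/114.
Then b = ((-33) − 24·(-127/114))/7 = -17/19.
At x = 10: ẑ = (-127/114)·(10) + (-17/19)·(1) = -686/57.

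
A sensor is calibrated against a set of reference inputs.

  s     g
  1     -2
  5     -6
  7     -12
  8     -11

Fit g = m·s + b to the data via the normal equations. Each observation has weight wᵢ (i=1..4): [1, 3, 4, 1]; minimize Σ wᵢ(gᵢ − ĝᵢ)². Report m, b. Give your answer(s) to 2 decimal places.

m = -1.68, b = 0.90

Compute the Gram sums: Σwᵢ·s·s = 336, Σwᵢ·s = 52, Σwᵢ·1 = 9.
Moment sums: Σwᵢ·s·g = -516, Σwᵢ·g = -79.
Normal equations: [[336, 52]; [52, 9]]·[m, b]ᵀ = [-516, -79]ᵀ.
det = 336·9 − 52² = 320.
m = ((-516)·9 − 52·(-79))/320 = -67/40; b = (336·(-79) − 52·(-516))/320 = 9/10.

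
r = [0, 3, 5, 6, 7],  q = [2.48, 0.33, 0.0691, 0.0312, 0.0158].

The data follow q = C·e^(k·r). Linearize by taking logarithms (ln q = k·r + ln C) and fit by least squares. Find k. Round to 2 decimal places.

k = -0.73

Linearized form: ln q = k·r + ln C. From the 5 transformed points,
Over the data: Σr = 21.0000, Σ(r)² = 119.0000, Σln q = -10.4877, Σr·ln q = -66.5252.
Normal system: [[119.0000, 21.0000]; [21.0000, 5]]·[k, ln C]ᵀ = [-66.5252, -10.4877]ᵀ.
Δ = 119.0000·5 − (21.0000)² = 154.0000; k = (-66.5252·5 − 21.0000·-10.4877)/154.0000 = -0.72977, ln C = (119.0000·-10.4877 − 21.0000·-66.5252)/154.0000 = 0.96750.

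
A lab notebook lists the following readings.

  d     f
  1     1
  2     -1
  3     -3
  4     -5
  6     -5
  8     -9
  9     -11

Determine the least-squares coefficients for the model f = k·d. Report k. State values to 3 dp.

k = -1.095

Sums needed: Σd·d = 211.
Right-hand side: Σd·f = -231.
So AᵀA·[k]ᵀ = Aᵀf: [[211]]·[k]ᵀ = [-231]ᵀ.
Hence k = -231 / 211 ≈ -1.09479.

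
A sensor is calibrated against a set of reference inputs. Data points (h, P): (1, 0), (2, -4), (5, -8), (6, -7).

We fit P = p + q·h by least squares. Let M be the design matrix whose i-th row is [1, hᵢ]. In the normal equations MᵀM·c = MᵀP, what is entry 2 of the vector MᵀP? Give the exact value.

-90

Entry 2 ↔ basis h, so (MᵀP)_{2} = Σᵢ (h)·Pᵢ = (1)·(0) + (2)·(-4) + (5)·(-8) + (6)·(-7) = -90.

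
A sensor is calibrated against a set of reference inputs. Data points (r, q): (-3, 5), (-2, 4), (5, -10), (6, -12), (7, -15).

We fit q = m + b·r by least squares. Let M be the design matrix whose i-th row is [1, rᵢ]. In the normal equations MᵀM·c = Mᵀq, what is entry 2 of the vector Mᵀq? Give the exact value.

-250

Entry 2 ↔ basis r, so (Mᵀq)_{2} = Σᵢ (r)·qᵢ = (-3)·(5) + (-2)·(4) + (5)·(-10) + (6)·(-12) + (7)·(-15) = -250.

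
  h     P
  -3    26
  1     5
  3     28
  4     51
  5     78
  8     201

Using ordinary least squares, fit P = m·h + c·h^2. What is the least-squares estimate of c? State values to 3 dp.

Sums needed: Σh·h = 124, Σh·h^2 = 702, Σh^2·h^2 = 5140.
And Σh·P = 2213, Σh^2·P = 16121.
So XᵀX·[m, c]ᵀ = XᵀP: [[124, 702]; [702, 5140]]·[m, c]ᵀ = [2213, 16121]ᵀ.
Eliminating c: 5140·(row 1) − 702·(row 2) gives 144556·m = 5140·2213 − 702·16121 = 57878, so m = 28939/72278.
Then c = (16121 − 702·(28939/72278))/5140 = 222739/72278.

c = 3.082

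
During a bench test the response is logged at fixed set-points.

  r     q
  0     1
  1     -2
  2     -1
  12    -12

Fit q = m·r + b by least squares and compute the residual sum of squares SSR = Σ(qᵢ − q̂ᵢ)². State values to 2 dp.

SSR = 2.67

From the data, Σr·r = 149, Σr = 15, Σ1 = 4.
Moment sums: Σr·q = -148, Σq = -14.
So XᵀX·[m, b]ᵀ = Xᵀq: [[149, 15]; [15, 4]]·[m, b]ᵀ = [-148, -14]ᵀ.
Eliminating b: 4·(row 1) − 15·(row 2) gives 371·m = 4·(-148) − 15·(-14) = -382, so m = -382/371.
Then b = ((-14) − 15·(-382/371))/4 = 134/371.
Residuals: 237/371, -494/371, 37/53, -2/371; SSR = 990/371.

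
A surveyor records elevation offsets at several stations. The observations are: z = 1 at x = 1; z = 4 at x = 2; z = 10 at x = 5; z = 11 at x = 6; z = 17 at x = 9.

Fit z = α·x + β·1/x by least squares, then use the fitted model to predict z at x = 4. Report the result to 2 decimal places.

The normal system MᵀM·[α, β]ᵀ = Mᵀz is [[147, 5]; [5, 5387/4050]]·[α, β]ᵀ = [278, 157/18]ᵀ.
Eliminating β: (5387/4050)·(row 1) − 5·(row 2) gives (230213/1350)·α = (5387/4050)·278 − 5·(157/18) = 1320961/4050, so α = 1320961/690639.
Then β = ((157/18) − 5·(1320961/690639))/(5387/4050) = -145575/230213.
At x = 4: ẑ = (1320961/690639)·(4) + (-145575/230213)·(1/4) = 20698651/2762556.

ẑ = 7.49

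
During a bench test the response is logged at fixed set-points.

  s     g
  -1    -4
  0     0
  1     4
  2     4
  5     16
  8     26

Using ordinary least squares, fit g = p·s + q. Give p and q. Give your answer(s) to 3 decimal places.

p = 3.287, q = -0.551

Compute the Gram sums: Σs·s = 95, Σs = 15, Σ1 = 6.
Right-hand side: Σs·g = 304, Σg = 46.
XᵀX·[p, q]ᵀ = Xᵀg becomes [[95, 15]; [15, 6]]·[p, q]ᵀ = [304, 46]ᵀ.
Determinant 95·6 − 15² = 345.
p = (304·6 − 15·46)/345 = 378/115; q = (95·46 − 15·304)/345 = -38/69.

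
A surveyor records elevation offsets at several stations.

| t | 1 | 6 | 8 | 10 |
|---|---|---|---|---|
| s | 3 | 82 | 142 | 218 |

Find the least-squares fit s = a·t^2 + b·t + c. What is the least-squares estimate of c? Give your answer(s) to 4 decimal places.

Compute the Gram sums: Σt^2·t^2 = 15393, Σt^2·t = 1729, Σt^2 = 201, Σt·t = 201, Σt = 25, Σ1 = 4.
Moment sums: Σt^2·s = 33843, Σt·s = 3811, Σs = 445.
Solving the 3×3 system (Gaussian elimination) gives a = 13497/6679, b = 11106/6679, c = -4598/6679.

c = -0.6884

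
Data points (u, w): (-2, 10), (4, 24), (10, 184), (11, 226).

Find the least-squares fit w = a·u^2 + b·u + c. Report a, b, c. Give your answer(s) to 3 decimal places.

Forming MᵀM = [[24913, 2387, 241]; [2387, 241, 23]; [241, 23, 4]] and Mᵀw = [46170, 4402, 444]ᵀ gives MᵀM·[a, b, c]ᵀ = Mᵀw.
Solving the 3×3 system (Gaussian elimination) gives a = 5789/2838, b = -25231/14190, c = -11884/7095.

a = 2.040, b = -1.778, c = -1.675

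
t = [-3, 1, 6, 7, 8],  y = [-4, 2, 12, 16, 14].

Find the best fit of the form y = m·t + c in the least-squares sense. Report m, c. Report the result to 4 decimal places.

Forming MᵀM = [[159, 19]; [19, 5]] and Mᵀy = [310, 40]ᵀ gives MᵀM·[m, c]ᵀ = Mᵀy.
Eliminating c: 5·(row 1) − 19·(row 2) gives 434·m = 5·310 − 19·40 = 790, so m = 395/217.
Then c = (40 − 19·(395/217))/5 = 235/217.

m = 1.8203, c = 1.0829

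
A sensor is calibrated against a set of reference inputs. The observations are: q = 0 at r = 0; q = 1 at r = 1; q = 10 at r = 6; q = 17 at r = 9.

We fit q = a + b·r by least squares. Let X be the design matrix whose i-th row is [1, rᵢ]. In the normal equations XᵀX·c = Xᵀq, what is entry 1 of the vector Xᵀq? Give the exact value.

28

Entry 1 ↔ basis 1, so (Xᵀq)_{1} = Σᵢ qᵢ = (1)·(0) + (1)·(1) + (1)·(10) + (1)·(17) = 28.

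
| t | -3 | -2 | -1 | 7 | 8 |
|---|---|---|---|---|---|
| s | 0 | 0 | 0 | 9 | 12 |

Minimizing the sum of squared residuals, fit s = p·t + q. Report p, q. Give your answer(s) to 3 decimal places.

p = 1.094, q = 2.231

Entries of XᵀX: Σt·t = 127, Σt = 9, Σ1 = 5.
Right-hand side: Σt·s = 159, Σs = 21.
XᵀX·[p, q]ᵀ = Xᵀs becomes [[127, 9]; [9, 5]]·[p, q]ᵀ = [159, 21]ᵀ.
Determinant 127·5 − 9² = 554.
p = (159·5 − 9·21)/554 = 303/277; q = (127·21 − 9·159)/554 = 618/277.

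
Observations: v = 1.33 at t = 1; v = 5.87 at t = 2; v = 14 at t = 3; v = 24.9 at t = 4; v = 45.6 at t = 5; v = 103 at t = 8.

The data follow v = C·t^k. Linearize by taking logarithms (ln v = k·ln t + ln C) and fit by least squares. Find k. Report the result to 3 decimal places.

Taking logs, ln v = k·ln t + ln C, so regress ln v on ln t.
Over the data: Σln t = 6.8669, Σ(ln t)² = 10.5236, Σln v = 16.3636, Σln t·ln v = 24.3684.
Normal system: [[10.5236, 6.8669]; [6.8669, 6]]·[k, ln C]ᵀ = [24.3684, 16.3636]ᵀ.
Δ = 10.5236·6 − (6.8669)² = 15.9867; k = (24.3684·6 − 6.8669·16.3636)/15.9867 = 2.11692, ln C = (10.5236·16.3636 − 6.8669·24.3684)/15.9867 = 0.30448.

k = 2.117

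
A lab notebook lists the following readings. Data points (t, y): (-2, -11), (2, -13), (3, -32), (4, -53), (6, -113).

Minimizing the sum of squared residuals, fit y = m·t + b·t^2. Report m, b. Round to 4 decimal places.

m = -1.0298, b = -2.9933

From the data, Σt·t = 69, Σt·t^2 = 307, Σt^2·t^2 = 1665.
Moment sums: Σt·y = -990, Σt^2·y = -5300.
Eliminating b: 1665·(row 1) − 307·(row 2) gives 20636·m = 1665·(-990) − 307·(-5300) = -21250, so m = -10625/10318.
Then b = ((-5300) − 307·(-10625/10318))/1665 = -30885/10318.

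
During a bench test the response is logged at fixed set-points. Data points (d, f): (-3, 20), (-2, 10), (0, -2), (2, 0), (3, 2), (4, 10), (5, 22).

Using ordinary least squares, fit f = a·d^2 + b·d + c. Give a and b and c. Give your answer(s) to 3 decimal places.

With design matrix A, AᵀA = [[1075, 189, 67]; [189, 67, 9]; [67, 9, 7]] and Aᵀf = [948, 76, 62]ᵀ.
Inverting the 3×3 Gram matrix, [a, b, c]ᵀ = [17531/11778, -11107/3926, -10318/5889]ᵀ.

a = 1.488, b = -2.829, c = -1.752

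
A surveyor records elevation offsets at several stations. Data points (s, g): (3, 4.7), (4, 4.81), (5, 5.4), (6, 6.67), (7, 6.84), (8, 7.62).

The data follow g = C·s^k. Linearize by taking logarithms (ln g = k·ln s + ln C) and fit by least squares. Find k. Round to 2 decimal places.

Linearized form: ln g = k·ln s + ln C. From the 6 transformed points,
Σln s = 9.9115, Σ(ln s)² = 17.0401, Σln g = 10.6558, Σln s·ln g = 17.9563.
Normal system: [[17.0401, 9.9115]; [9.9115, 6]]·[k, ln C]ᵀ = [17.9563, 10.6558]ᵀ.
Slope k = (n·Σln s·ln g − Σln s·Σln g)/(n·Σ(ln s)² − (Σln s)²) = (6·17.9563 − 9.9115·10.6558)/4.0036 = 0.53025; ln C = (Σln g − k·Σln s)/n = 0.90005.

k = 0.53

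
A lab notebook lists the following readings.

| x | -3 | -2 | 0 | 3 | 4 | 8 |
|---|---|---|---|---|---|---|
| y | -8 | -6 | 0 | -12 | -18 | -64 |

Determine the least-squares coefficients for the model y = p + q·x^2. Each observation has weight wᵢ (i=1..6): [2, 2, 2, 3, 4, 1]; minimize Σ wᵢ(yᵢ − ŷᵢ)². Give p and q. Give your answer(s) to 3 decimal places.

p = -1.512, q = -0.988

Normal-equation sums: Σwᵢ·1 = 14, Σwᵢ·x^2 = 181, Σwᵢ·x^2·x^2 = 5557.
Moment sums: Σwᵢ·y = -200, Σwᵢ·x^2·y = -5764.
MᵀWM·[p, q]ᵀ = MᵀWy becomes [[14, 181]; [181, 5557]]·[p, q]ᵀ = [-200, -5764]ᵀ.
Eliminating q: 5557·(row 1) − 181·(row 2) gives 45037·p = 5557·(-200) − 181·(-5764) = -68116, so p = -68116/45037.
Then q = ((-5764) − 181·(-68116/45037))/5557 = -44496/45037.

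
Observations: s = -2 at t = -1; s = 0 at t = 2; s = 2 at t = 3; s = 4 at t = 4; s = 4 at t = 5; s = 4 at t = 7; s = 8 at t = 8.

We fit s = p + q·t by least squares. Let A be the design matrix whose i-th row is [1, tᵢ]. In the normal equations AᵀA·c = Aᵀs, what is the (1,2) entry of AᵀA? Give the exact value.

28

Row 1 ↔ basis 1, column 2 ↔ basis t, so (AᵀA)_{1,2} = Σᵢ t = (1)·(-1) + (1)·(2) + (1)·(3) + (1)·(4) + (1)·(5) + (1)·(7) + (1)·(8) = 28.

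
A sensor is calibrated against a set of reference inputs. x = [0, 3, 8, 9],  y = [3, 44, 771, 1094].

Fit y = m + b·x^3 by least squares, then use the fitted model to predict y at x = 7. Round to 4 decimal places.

From the data, Σ1 = 4, Σx^3 = 1268, Σx^3·x^3 = 794314.
For Aᵀy: Σy = 1912, Σx^3·y = 1193466.
Eliminating b: 794314·(row 1) − 1268·(row 2) gives 1569432·m = 794314·1912 − 1268·1193466 = 5413480, so m = 676685/196179.
Then b = (1193466 − 1268·(676685/196179))/794314 = 293681/196179.
At x = 7: ŷ = (676685/196179)·(1) + (293681/196179)·(343) = 101409268/196179.

ŷ = 516.9221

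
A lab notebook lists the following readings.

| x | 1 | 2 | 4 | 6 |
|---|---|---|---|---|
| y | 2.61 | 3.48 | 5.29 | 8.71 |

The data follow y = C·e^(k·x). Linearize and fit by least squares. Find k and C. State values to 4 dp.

k = 0.2362, C = 2.0989

Linearized form: ln y = k·x + ln C. From the 4 transformed points,
AᵀA = [[57.0000, 13.0000]; [13.0000, 4]], rhs = [23.1035, 6.0367]ᵀ  (here Σx = 13.0000, Σ(x)² = 57.0000, Σln y = 6.0367, Σx·ln y = 23.1035).
Slope k = (n·Σx·ln y − Σx·Σln y)/(n·Σ(x)² − (Σx)²) = (4·23.1035 − 13.0000·6.0367)/59.0000 = 0.23623; ln C = (Σln y − k·Σx)/n = 0.74143, so C = exp(0.74143) = 2.09894.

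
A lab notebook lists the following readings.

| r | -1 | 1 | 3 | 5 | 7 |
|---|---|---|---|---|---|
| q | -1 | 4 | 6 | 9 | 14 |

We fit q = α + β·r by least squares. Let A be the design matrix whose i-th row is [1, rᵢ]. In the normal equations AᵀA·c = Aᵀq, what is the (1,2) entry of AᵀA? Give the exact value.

15

Row 1 ↔ basis 1, column 2 ↔ basis r, so (AᵀA)_{1,2} = Σᵢ r = (1)·(-1) + (1)·(1) + (1)·(3) + (1)·(5) + (1)·(7) = 15.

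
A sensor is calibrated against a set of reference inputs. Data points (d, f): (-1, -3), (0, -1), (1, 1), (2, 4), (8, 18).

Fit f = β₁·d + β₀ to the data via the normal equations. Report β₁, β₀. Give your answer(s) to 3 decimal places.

β₁ = 2.360, β₀ = -0.920

The normal equations are: 70·β₁ + 10·β₀ = 156;  10·β₁ + 5·β₀ = 19.
(Σd·d = 70, Σd = 10, Σ1 = 5, Σd·f = 156, Σf = 19.)
Eliminating β₀: 5·(row 1) − 10·(row 2) gives 250·β₁ = 5·156 − 10·19 = 590, so β₁ = 59/25.
Then β₀ = (19 − 10·(59/25))/5 = -23/25.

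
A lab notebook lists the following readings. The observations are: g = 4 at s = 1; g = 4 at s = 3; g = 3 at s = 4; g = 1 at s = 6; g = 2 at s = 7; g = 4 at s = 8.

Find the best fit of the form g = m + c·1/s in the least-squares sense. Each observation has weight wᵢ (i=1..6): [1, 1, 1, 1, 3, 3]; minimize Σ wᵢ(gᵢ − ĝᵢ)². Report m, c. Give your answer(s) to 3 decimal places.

m = 2.632, c = 1.440

The normal system AᵀWA·[m, c]ᵀ = AᵀWg is [[10, 143/56]; [143/56, 36959/28224]]·[m, c]ᵀ = [30, 241/28]ᵀ.
Determinant 10·(36959/28224) − (143/56)² = 26507/4032.
m = (30·(36959/28224) − (143/56)·(241/28))/(26507/4032) = 37572/14273; c = (10·(241/28) − (143/56)·30)/(26507/4032) = 38160/26507.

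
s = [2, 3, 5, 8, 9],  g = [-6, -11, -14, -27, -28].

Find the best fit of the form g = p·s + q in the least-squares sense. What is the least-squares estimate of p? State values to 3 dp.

From the data, Σs·s = 183, Σs = 27, Σ1 = 5.
Right-hand side: Σs·g = -583, Σg = -86.
XᵀX·[p, q]ᵀ = Xᵀg becomes [[183, 27]; [27, 5]]·[p, q]ᵀ = [-583, -86]ᵀ.
Δ = 183·5 − 27² = 186.
p = ((-583)·5 − 27·(-86))/186 = -593/186; q = (183·(-86) − 27·(-583))/186 = 1/62.

p = -3.188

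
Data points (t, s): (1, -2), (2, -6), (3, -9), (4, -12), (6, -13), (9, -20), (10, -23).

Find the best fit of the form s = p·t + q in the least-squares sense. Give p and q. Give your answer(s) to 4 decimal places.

p = -2.1111, q = -1.5873

With design matrix X, XᵀX = [[247, 35]; [35, 7]] and Xᵀs = [-577, -85]ᵀ.
Eliminating q: 7·(row 1) − 35·(row 2) gives 504·p = 7·(-577) − 35·(-85) = -1064, so p = -19/9.
Then q = ((-85) − 35·(-19/9))/7 = -100/63.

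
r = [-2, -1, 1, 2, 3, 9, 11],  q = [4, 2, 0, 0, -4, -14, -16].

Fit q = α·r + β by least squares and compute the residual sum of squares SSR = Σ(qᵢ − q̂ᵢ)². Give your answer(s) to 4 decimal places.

With design matrix X, XᵀX = [[221, 23]; [23, 7]] and Xᵀq = [-324, -28]ᵀ.
Δ = 221·7 − 23² = 1018.
α = ((-324)·7 − 23·(-28))/1018 = -812/509; β = (221·(-28) − 23·(-324))/1018 = 632/509.
Residuals: -220/509, -426/509, 180/509, 992/509, -232/509, -450/509, 156/509; SSR = 3000/509.

SSR = 5.8939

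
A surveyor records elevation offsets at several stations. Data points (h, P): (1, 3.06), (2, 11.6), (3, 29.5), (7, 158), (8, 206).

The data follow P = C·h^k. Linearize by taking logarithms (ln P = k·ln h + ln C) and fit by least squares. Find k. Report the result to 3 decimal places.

k = 2.036

Let Y = ln P. Fitting Y = k·ln h + ln C by least squares:
AᵀA = [[9.7980, 5.8171]; [5.8171, 5]], rhs = [26.3474, 17.3443]ᵀ  (here Σln h = 5.8171, Σ(ln h)² = 9.7980, Σln P = 17.3443, Σln h·ln P = 26.3474).
Δ = 9.7980·5 − (5.8171)² = 15.1514; k = (26.3474·5 − 5.8171·17.3443)/15.1514 = 2.03567, ln C = (9.7980·17.3443 − 5.8171·26.3474)/15.1514 = 1.10051.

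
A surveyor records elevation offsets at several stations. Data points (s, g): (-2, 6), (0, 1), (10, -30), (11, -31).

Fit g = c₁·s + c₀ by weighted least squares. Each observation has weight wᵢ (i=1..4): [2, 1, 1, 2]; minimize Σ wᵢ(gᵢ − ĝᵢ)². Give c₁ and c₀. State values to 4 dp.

c₁ = -2.9058, c₀ = 0.3936

Compute the Gram sums: Σwᵢ·s·s = 350, Σwᵢ·s = 28, Σwᵢ·1 = 6.
Right-hand side: Σwᵢ·s·g = -1006, Σwᵢ·g = -79.
Δ = 350·6 − 28² = 1316.
c₁ = ((-1006)·6 − 28·(-79))/1316 = -956/329; c₀ = (350·(-79) − 28·(-1006))/1316 = 37/94.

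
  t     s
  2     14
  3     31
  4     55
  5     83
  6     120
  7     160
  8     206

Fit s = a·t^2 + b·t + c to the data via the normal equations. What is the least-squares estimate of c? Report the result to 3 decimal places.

From the data, Σt^2·t^2 = 8771, Σt^2·t = 1295, Σt^2 = 203, Σt·t = 203, Σt = 35, Σ1 = 7.
Right-hand side: Σt^2·s = 28634, Σt·s = 4244, Σs = 669.
So XᵀX·[a, b, c]ᵀ = Xᵀs: [[8771, 1295, 203]; [1295, 203, 35]; [203, 35, 7]]·[a, b, c]ᵀ = [28634, 4244, 669]ᵀ.
Inverting the 3×3 Gram matrix, [a, b, c]ᵀ = [81/28, 89/28, -59/14]ᵀ.

c = -4.214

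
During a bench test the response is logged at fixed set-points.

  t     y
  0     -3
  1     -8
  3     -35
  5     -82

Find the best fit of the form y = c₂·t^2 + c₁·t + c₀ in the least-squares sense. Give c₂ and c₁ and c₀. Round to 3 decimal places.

Sums needed: Σt^2·t^2 = 707, Σt^2·t = 153, Σt^2 = 35, Σt·t = 35, Σt = 9, Σ1 = 4.
And Σt^2·y = -2373, Σt·y = -523, Σy = -128.
XᵀX·[c₂, c₁, c₀]ᵀ = Xᵀy becomes [[707, 153, 35]; [153, 35, 9]; [35, 9, 4]]·[c₂, c₁, c₀]ᵀ = [-2373, -523, -128]ᵀ.
Inverting the 3×3 Gram matrix, [c₂, c₁, c₀]ᵀ = [-1033/398, -1141/398, -565/199]ᵀ.

c₂ = -2.595, c₁ = -2.867, c₀ = -2.839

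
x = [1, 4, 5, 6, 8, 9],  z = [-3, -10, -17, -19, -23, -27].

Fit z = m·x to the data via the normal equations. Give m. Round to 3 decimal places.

m = -3.000

Setting ∂/∂m … = 0 gives: 223·m = -669.
(Σx·x = 223, Σx·z = -669.)
Hence m = -669 / 223 ≈ -3.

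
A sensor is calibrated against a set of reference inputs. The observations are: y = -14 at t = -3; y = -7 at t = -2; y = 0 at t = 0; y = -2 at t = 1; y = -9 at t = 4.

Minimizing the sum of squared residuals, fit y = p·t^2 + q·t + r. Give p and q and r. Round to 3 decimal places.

p = -0.875, q = 1.475, r = -1.150

Normal-equation sums: Σt^2·t^2 = 354, Σt^2·t = 30, Σt^2 = 30, Σt·t = 30, Σt = 0, Σ1 = 5.
For Mᵀy: Σt^2·y = -300, Σt·y = 18, Σy = -32.
MᵀM·[p, q, r]ᵀ = Mᵀy becomes [[354, 30, 30]; [30, 30, 0]; [30, 0, 5]]·[p, q, r]ᵀ = [-300, 18, -32]ᵀ.
Row-reducing yields p = -7/8, q = 59/40, r = -23/20.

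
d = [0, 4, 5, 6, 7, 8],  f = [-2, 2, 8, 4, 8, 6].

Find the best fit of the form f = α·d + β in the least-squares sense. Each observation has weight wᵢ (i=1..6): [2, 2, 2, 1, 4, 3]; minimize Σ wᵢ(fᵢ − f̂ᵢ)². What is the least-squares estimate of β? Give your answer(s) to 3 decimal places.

β = -1.275

With design matrix M, MᵀWM = [[506, 76]; [76, 14]] and MᵀWf = [488, 70]ᵀ.
Determinant 506·14 − 76² = 1308.
α = (488·14 − 76·70)/1308 = 126/109; β = (506·70 − 76·488)/1308 = -139/109.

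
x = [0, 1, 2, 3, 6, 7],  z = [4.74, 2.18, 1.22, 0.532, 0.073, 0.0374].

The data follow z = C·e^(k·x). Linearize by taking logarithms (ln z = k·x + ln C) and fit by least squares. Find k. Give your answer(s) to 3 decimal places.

Linearized form: ln z = k·x + ln C. From the 6 transformed points,
AᵀA = [[99.0000, 19.0000]; [19.0000, 6]], rhs = [-39.4227, -4.0003]ᵀ  (here Σx = 19.0000, Σ(x)² = 99.0000, Σln z = -4.0003, Σx·ln z = -39.4227).
Slope k = (n·Σx·ln z − Σx·Σln z)/(n·Σ(x)² − (Σx)²) = (6·-39.4227 − 19.0000·-4.0003)/233.0000 = -0.68897; ln C = (Σln z − k·Σx)/n = 1.51504.

k = -0.689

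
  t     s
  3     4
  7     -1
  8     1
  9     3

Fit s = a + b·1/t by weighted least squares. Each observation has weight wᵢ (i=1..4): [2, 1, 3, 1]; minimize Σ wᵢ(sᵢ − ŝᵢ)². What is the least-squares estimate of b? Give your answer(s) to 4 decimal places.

b = 13.3132

Setting ∂/∂a … = 0 gives: 7·a + (653/504)·b = 13;  (653/504)·a + (76675/254016)·b = 181/56.
(Σwᵢ·1 = 7, Σwᵢ·1/t = 653/504, Σwᵢ·1/t·1/t = 76675/254016, Σwᵢ·s = 13, Σwᵢ·1/t·s = 181/56.)
Δ = 7·(76675/254016) − (653/504)² = 9193/21168.
a = (13·(76675/254016) − (653/504)·(181/56))/(9193/21168) = -33481/55158; b = (7·(181/56) − (653/504)·13)/(9193/21168) = 122388/9193.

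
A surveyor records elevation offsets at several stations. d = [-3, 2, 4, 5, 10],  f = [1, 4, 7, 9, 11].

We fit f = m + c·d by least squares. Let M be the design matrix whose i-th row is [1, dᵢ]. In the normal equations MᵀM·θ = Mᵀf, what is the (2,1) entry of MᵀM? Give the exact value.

Row 2 ↔ basis d, column 1 ↔ basis 1, so (MᵀM)_{2,1} = Σᵢ d = (-3)·(1) + (2)·(1) + (4)·(1) + (5)·(1) + (10)·(1) = 18.

18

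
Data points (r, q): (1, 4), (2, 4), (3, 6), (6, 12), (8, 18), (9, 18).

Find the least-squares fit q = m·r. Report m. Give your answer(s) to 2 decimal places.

m = 2.09

Forming MᵀM = [[195]] and Mᵀq = [408]ᵀ gives MᵀM·[m]ᵀ = Mᵀq.
m = 408/195 = 2.09231.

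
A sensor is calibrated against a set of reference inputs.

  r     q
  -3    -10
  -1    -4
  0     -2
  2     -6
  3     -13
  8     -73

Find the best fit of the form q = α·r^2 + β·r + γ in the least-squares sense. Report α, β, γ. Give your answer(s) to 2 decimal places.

α = -1.06, β = -0.35, γ = -2.05

The normal equations are: 4275·α + 519·β + 87·γ = -4907;  519·α + 87·β + 9·γ = -601;  87·α + 9·β + 6·γ = -108.
Solving the 3×3 system (Gaussian elimination) gives α = -893/840, β = -99/280, γ = -863/420.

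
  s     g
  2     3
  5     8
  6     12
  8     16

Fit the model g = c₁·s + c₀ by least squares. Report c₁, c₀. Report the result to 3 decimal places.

c₁ = 2.200, c₀ = -1.800

Forming AᵀA = [[129, 21]; [21, 4]] and Aᵀg = [246, 39]ᵀ gives AᵀA·[c₁, c₀]ᵀ = Aᵀg.
Eliminating c₀: 4·(row 1) − 21·(row 2) gives 75·c₁ = 4·246 − 21·39 = 165, so c₁ = 11/5.
Then c₀ = (39 − 21·(11/5))/4 = -9/5.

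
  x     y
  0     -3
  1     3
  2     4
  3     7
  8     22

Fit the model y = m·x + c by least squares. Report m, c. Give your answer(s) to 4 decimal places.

m = 2.9794, c = -1.7423

Compute the Gram sums: Σx·x = 78, Σx = 14, Σ1 = 5.
For Aᵀy: Σx·y = 208, Σy = 33.
AᵀA·[m, c]ᵀ = Aᵀy becomes [[78, 14]; [14, 5]]·[m, c]ᵀ = [208, 33]ᵀ.
Eliminating c: 5·(row 1) − 14·(row 2) gives 194·m = 5·208 − 14·33 = 578, so m = 289/97.
Then c = (33 − 14·(289/97))/5 = -169/97.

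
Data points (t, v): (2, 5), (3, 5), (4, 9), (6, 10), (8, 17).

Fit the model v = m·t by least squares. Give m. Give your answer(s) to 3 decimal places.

Compute the Gram sums: Σt·t = 129.
And Σt·v = 257.
XᵀX·[m]ᵀ = Xᵀv becomes [[129]]·[m]ᵀ = [257]ᵀ.
m = 257/129 = 1.99225.

m = 1.992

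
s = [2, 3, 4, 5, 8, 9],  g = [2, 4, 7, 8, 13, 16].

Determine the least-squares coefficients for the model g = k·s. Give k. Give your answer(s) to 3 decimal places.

Normal-equation sums: Σs·s = 199.
Moment sums: Σs·g = 332.
Normal equations: [[199]]·[k]ᵀ = [332]ᵀ.
Hence k = 332 / 199 ≈ 1.66834.

k = 1.668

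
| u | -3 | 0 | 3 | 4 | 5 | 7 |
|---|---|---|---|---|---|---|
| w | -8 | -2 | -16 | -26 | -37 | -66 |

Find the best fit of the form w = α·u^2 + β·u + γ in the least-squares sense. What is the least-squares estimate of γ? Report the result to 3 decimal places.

Entries of XᵀX: Σu^2·u^2 = 3444, Σu^2·u = 532, Σu^2 = 108, Σu·u = 108, Σu = 16, Σ1 = 6.
For Xᵀw: Σu^2·w = -4791, Σu·w = -775, Σw = -155.
Row-reducing yields α = -3983/3606, β = -3391/2404, γ = -7897/3606.

γ = -2.190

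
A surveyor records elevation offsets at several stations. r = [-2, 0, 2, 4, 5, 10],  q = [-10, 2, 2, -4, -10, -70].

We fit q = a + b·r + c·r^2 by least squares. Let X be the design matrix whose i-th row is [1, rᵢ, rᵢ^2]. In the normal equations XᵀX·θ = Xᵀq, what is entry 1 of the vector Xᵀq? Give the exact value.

Entry 1 ↔ basis 1, so (Xᵀq)_{1} = Σᵢ qᵢ = (1)·(-10) + (1)·(2) + (1)·(2) + (1)·(-4) + (1)·(-10) + (1)·(-70) = -90.

-90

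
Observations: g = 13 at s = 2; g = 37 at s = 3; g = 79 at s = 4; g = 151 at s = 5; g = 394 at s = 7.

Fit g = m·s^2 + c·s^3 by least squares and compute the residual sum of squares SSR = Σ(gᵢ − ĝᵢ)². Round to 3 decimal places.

SSR = 3.574

Setting ∂/∂m … = 0 gives: 3379·m + 21231·c = 24730;  21231·m + 138163·c = 160176.
(Σs^2·s^2 = 3379, Σs^2·s^3 = 21231, Σs^3·s^3 = 138163, Σs^2·g = 24730, Σs^3·g = 160176.)
Eliminating c: 138163·(row 1) − 21231·(row 2) gives 16097416·m = 138163·24730 − 21231·160176 = 16074334, so m = 8037167/8048708.
Then c = (160176 − 21231·(8037167/8048708))/138163 = 8096037/8048708.
Residuals: 1929060/2012177, 3437347/4024354, -2723277/2012177, 605277/2012177, 214539/4024354; SSR = 14381653/4024354.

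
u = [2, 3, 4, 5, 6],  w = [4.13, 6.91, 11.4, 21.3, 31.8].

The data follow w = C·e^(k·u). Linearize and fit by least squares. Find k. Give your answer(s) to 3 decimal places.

Taking logs, ln w = k·u + ln C, so regress ln w on u.
AᵀA = [[90.0000, 20.0000]; [20.0000, 5]], rhs = [54.4203, 12.3030]ᵀ  (here Σu = 20.0000, Σ(u)² = 90.0000, Σln w = 12.3030, Σu·ln w = 54.4203).
Slope k = (n·Σu·ln w − Σu·Σln w)/(n·Σ(u)² − (Σu)²) = (5·54.4203 − 20.0000·12.3030)/50.0000 = 0.52081; ln C = (Σln w − k·Σu)/n = 0.37736.

k = 0.521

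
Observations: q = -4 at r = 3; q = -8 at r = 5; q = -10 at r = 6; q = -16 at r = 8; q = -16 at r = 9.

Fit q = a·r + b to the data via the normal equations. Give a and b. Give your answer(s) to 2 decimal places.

Forming XᵀX = [[215, 31]; [31, 5]] and Xᵀq = [-384, -54]ᵀ gives XᵀX·[a, b]ᵀ = Xᵀq.
Δ = 215·5 − 31² = 114.
a = ((-384)·5 − 31·(-54))/114 = -41/19; b = (215·(-54) − 31·(-384))/114 = 49/19.

a = -2.16, b = 2.58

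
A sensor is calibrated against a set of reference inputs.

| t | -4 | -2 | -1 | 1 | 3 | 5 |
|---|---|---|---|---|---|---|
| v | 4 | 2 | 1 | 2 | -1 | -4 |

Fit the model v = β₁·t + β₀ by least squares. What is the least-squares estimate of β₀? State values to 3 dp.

Entries of XᵀX: Σt·t = 56, Σt = 2, Σ1 = 6.
And Σt·v = -42, Σv = 4.
So XᵀX·[β₁, β₀]ᵀ = Xᵀv: [[56, 2]; [2, 6]]·[β₁, β₀]ᵀ = [-42, 4]ᵀ.
det = 56·6 − 2² = 332.
β₁ = ((-42)·6 − 2·4)/332 = -65/83; β₀ = (56·4 − 2·(-42))/332 = 77/83.

β₀ = 0.928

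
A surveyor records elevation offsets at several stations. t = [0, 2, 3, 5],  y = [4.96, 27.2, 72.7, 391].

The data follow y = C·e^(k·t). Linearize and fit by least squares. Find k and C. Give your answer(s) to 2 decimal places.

k = 0.88, C = 4.93

Linearized form: ln y = k·t + ln C. From the 4 transformed points,
Σt = 10.0000, Σ(t)² = 38.0000, Σln y = 15.1597, Σt·ln y = 49.3090.
Equations: 38.0000·k + 10.0000·ln C = 49.3090;  10.0000·k + 4·ln C = 15.1597.
Solving (det = 52.0000): k = 0.87768, ln C = 1.59572, so C = exp(1.59572) = 4.93189.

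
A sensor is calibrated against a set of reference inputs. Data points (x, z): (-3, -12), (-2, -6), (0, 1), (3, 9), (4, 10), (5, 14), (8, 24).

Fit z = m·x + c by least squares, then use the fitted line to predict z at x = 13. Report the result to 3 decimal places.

ẑ = 39.054

Normal-equation sums: Σx·x = 127, Σx = 15, Σ1 = 7.
For Aᵀz: Σx·z = 377, Σz = 40.
AᵀA·[m, c]ᵀ = Aᵀz becomes [[127, 15]; [15, 7]]·[m, c]ᵀ = [377, 40]ᵀ.
Determinant 127·7 − 15² = 664.
m = (377·7 − 15·40)/664 = 2039/664; c = (127·40 − 15·377)/664 = -575/664.
At x = 13: ẑ = (2039/664)·(13) + (-575/664)·(1) = 6483/166.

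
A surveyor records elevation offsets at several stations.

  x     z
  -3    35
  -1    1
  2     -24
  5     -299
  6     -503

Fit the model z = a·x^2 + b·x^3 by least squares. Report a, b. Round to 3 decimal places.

The normal equations are: 2019·a + 10689·b = -25363;  10689·a + 63075·b = -147161.
Δ = 2019·63075 − 10689² = 13093704.
a = ((-25363)·63075 − 10689·(-147161))/13093704 = -371768/181857; b = (2019·(-147161) − 10689·(-25363))/13093704 = -361291/181857.

a = -2.044, b = -1.987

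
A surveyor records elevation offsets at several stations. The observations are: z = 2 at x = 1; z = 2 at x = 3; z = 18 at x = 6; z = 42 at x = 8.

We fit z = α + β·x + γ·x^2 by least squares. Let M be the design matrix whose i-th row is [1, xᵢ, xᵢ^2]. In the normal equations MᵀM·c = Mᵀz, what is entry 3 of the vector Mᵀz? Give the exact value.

3356

Entry 3 ↔ basis x^2, so (Mᵀz)_{3} = Σᵢ (x^2)·zᵢ = (1)·(2) + (9)·(2) + (36)·(18) + (64)·(42) = 3356.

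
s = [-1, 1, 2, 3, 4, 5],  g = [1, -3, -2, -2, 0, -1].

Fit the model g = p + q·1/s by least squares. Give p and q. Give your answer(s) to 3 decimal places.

p = -0.740, q = -1.996

With design matrix X, XᵀX = [[6, 77/60]; [77/60, 8869/3600]] and Xᵀg = [-7, -88/15]ᵀ.
Eliminating q: (8869/3600)·(row 1) − (77/60)·(row 2) gives (9457/720)·p = (8869/3600)·(-7) − (77/60)·(-88/15) = -34979/3600, so p = -4997/6755.
Then q = ((-88/15) − (77/60)·(-4997/6755))/(8869/3600) = -18876/9457.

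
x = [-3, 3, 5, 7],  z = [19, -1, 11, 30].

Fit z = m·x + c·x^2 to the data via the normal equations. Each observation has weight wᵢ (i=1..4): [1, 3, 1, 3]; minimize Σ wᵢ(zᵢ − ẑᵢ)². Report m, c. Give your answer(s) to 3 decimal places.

m = -3.331, c = 1.086

From the data, Σwᵢ·x·x = 208, Σwᵢ·x·x^2 = 1208, Σwᵢ·x^2·x^2 = 8152.
For MᵀWz: Σwᵢ·x·z = 619, Σwᵢ·x^2·z = 4829.
MᵀWM·[m, c]ᵀ = MᵀWz becomes [[208, 1208]; [1208, 8152]]·[m, c]ᵀ = [619, 4829]ᵀ.
Determinant 208·8152 − 1208² = 236352.
m = (619·8152 − 1208·4829)/236352 = -16403/4924; c = (208·4829 − 1208·619)/236352 = 10695/9848.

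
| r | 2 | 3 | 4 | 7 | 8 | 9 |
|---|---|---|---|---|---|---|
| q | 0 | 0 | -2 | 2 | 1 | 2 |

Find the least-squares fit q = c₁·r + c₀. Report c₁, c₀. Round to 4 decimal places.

The normal system AᵀA·[c₁, c₀]ᵀ = Aᵀq is [[223, 33]; [33, 6]]·[c₁, c₀]ᵀ = [32, 3]ᵀ.
Eliminating c₀: 6·(row 1) − 33·(row 2) gives 249·c₁ = 6·32 − 33·3 = 93, so c₁ = 31/83.
Then c₀ = (3 − 33·(31/83))/6 = -129/83.

c₁ = 0.3735, c₀ = -1.5542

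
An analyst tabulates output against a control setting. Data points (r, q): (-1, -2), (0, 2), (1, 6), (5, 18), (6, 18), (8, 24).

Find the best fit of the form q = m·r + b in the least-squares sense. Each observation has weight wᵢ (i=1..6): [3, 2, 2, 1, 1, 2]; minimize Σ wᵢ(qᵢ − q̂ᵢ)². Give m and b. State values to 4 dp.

m = 2.8505, b = 1.8080

The normal system MᵀWM·[m, b]ᵀ = MᵀWq is [[194, 26]; [26, 11]]·[m, b]ᵀ = [600, 94]ᵀ.
det = 194·11 − 26² = 1458.
m = (600·11 − 26·94)/1458 = 2078/729; b = (194·94 − 26·600)/1458 = 1318/729.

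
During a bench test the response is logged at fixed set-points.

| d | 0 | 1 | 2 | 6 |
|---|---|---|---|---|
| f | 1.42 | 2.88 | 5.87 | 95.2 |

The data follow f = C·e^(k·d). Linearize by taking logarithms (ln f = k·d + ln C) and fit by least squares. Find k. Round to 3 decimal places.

Let Y = ln f. Fitting Y = k·d + ln C by least squares:
Over the data: Σd = 9.0000, Σ(d)² = 41.0000, Σln f = 7.7343, Σd·ln f = 31.9334.
Normal system: [[41.0000, 9.0000]; [9.0000, 4]]·[k, ln C]ᵀ = [31.9334, 7.7343]ᵀ.
Solving (det = 83.0000): k = 0.70030, ln C = 0.35789.

k = 0.700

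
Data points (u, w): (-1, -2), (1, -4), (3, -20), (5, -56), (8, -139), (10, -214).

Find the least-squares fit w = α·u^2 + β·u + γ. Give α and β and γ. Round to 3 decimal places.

From the data, Σu^2·u^2 = 14804, Σu^2·u = 1664, Σu^2 = 200, Σu·u = 200, Σu = 26, Σ1 = 6.
Right-hand side: Σu^2·w = -31882, Σu·w = -3594, Σw = -435.
Row-reducing yields α = -116539/56190, β = -35591/56190, γ = -5819/9365.

α = -2.074, β = -0.633, γ = -0.621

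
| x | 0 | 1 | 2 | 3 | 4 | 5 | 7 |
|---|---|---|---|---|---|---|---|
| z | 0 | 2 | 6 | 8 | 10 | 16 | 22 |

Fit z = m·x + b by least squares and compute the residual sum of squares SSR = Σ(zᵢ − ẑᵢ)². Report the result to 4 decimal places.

SSR = 6.2951

Setting ∂/∂m … = 0 gives: 104·m + 22·b = 312;  22·m + 7·b = 64.
(Σx·x = 104, Σx = 22, Σ1 = 7, Σx·z = 312, Σz = 64.)
det = 104·7 − 22² = 244.
m = (312·7 − 22·64)/244 = 194/61; b = (104·64 − 22·312)/244 = -52/61.
Residuals: 52/61, -20/61, 30/61, -42/61, -114/61, 58/61, 36/61; SSR = 384/61.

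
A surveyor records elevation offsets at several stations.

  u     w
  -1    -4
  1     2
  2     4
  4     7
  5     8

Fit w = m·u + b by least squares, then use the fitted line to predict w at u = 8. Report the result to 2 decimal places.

ŵ = 14.75

Forming XᵀX = [[47, 11]; [11, 5]] and Xᵀw = [82, 17]ᵀ gives XᵀX·[m, b]ᵀ = Xᵀw.
Eliminating b: 5·(row 1) − 11·(row 2) gives 114·m = 5·82 − 11·17 = 223, so m = 223/114.
Then b = (17 − 11·(223/114))/5 = -103/114.
At u = 8: ŵ = (223/114)·(8) + (-103/114)·(1) = 1681/114.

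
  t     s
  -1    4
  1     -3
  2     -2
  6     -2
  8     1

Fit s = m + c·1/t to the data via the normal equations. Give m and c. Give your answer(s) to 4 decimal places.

m = 0.1763, c = -3.6400

Forming AᵀA = [[5, 19/24]; [19/24, 1321/576]] and Aᵀs = [-2, -197/24]ᵀ gives AᵀA·[m, c]ᵀ = Aᵀs.
Δ = 5·(1321/576) − (19/24)² = 1561/144.
m = ((-2)·(1321/576) − (19/24)·(-197/24))/(1561/144) = 1101/6244; c = (5·(-197/24) − (19/24)·(-2))/(1561/144) = -5682/1561.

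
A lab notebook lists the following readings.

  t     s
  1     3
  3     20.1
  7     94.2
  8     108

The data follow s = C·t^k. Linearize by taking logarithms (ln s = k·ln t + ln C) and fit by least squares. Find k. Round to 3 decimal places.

Linearized form: ln s = k·ln t + ln C. From the 4 transformed points,
XᵀX = [[9.3176, 5.1240]; [5.1240, 4]], rhs = [21.8778, 13.3269]ᵀ  (here Σln t = 5.1240, Σ(ln t)² = 9.3176, Σln s = 13.3269, Σln t·ln s = 21.8778).
Slope k = (n·Σln t·ln s − Σln t·Σln s)/(n·Σ(ln t)² − (Σln t)²) = (4·21.8778 − 5.1240·13.3269)/11.0154 = 1.74527; ln C = (Σln s − k·Σln t)/n = 1.09604.

k = 1.745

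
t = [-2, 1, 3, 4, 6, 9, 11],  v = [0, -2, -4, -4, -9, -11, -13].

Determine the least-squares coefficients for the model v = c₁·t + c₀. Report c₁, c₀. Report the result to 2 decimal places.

c₁ = -1.06, c₀ = -1.28

Sums needed: Σt·t = 268, Σt = 32, Σ1 = 7.
For Aᵀv: Σt·v = -326, Σv = -43.
AᵀA·[c₁, c₀]ᵀ = Aᵀv becomes [[268, 32]; [32, 7]]·[c₁, c₀]ᵀ = [-326, -43]ᵀ.
Eliminating c₀: 7·(row 1) − 32·(row 2) gives 852·c₁ = 7·(-326) − 32·(-43) = -906, so c₁ = -151/142.
Then c₀ = ((-43) − 32·(-151/142))/7 = -91/71.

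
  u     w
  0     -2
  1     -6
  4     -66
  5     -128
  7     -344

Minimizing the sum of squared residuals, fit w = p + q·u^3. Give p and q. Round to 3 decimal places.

p = -3.308, q = -0.993

Normal-equation sums: Σ1 = 5, Σu^3 = 533, Σu^3·u^3 = 137371.
And Σw = -546, Σu^3·w = -138222.
So XᵀX·[p, q]ᵀ = Xᵀw: [[5, 533]; [533, 137371]]·[p, q]ᵀ = [-546, -138222]ᵀ.
Eliminating q: 137371·(row 1) − 533·(row 2) gives 402766·p = 137371·(-546) − 533·(-138222) = -1332240, so p = -7320/2213.
Then q = ((-138222) − 533·(-7320/2213))/137371 = -28578/28769.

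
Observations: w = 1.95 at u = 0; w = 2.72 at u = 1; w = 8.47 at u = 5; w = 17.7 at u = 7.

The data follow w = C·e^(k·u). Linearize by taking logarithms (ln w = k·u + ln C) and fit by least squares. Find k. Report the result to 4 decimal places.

Let Y = ln w. Fitting Y = k·u + ln C by least squares:
Over the data: Σu = 13.0000, Σ(u)² = 75.0000, Σln w = 6.6786, Σu·ln w = 31.7982.
Normal system: [[75.0000, 13.0000]; [13.0000, 4]]·[k, ln C]ᵀ = [31.7982, 6.6786]ᵀ.
Slope k = (n·Σu·ln w − Σu·Σln w)/(n·Σ(u)² − (Σu)²) = (4·31.7982 − 13.0000·6.6786)/131.0000 = 0.30818; ln C = (Σln w − k·Σu)/n = 0.66805.

k = 0.3082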